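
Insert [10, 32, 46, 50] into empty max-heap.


Insert 10: [10]
Insert 32: [32, 10]
Insert 46: [46, 10, 32]
Insert 50: [50, 46, 32, 10]

Final heap: [50, 46, 32, 10]


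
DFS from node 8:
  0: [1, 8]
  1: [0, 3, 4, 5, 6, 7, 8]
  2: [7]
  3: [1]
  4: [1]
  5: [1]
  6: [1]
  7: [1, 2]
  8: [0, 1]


Visit 8, push [1, 0]
Visit 0, push [1]
Visit 1, push [7, 6, 5, 4, 3]
Visit 3, push []
Visit 4, push []
Visit 5, push []
Visit 6, push []
Visit 7, push [2]
Visit 2, push []

DFS order: [8, 0, 1, 3, 4, 5, 6, 7, 2]


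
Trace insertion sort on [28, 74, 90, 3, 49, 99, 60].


Initial: [28, 74, 90, 3, 49, 99, 60]
Insert 74: [28, 74, 90, 3, 49, 99, 60]
Insert 90: [28, 74, 90, 3, 49, 99, 60]
Insert 3: [3, 28, 74, 90, 49, 99, 60]
Insert 49: [3, 28, 49, 74, 90, 99, 60]
Insert 99: [3, 28, 49, 74, 90, 99, 60]
Insert 60: [3, 28, 49, 60, 74, 90, 99]

Sorted: [3, 28, 49, 60, 74, 90, 99]


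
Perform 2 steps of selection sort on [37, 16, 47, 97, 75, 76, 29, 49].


Initial: [37, 16, 47, 97, 75, 76, 29, 49]
Step 1: min=16 at 1
  Swap: [16, 37, 47, 97, 75, 76, 29, 49]
Step 2: min=29 at 6
  Swap: [16, 29, 47, 97, 75, 76, 37, 49]

After 2 steps: [16, 29, 47, 97, 75, 76, 37, 49]


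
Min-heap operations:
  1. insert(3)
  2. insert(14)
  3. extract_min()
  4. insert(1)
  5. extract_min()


insert(3) -> [3]
insert(14) -> [3, 14]
extract_min()->3, [14]
insert(1) -> [1, 14]
extract_min()->1, [14]

Final heap: [14]


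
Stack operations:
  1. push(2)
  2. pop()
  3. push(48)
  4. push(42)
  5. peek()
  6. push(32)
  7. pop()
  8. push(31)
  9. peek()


push(2) -> [2]
pop()->2, []
push(48) -> [48]
push(42) -> [48, 42]
peek()->42
push(32) -> [48, 42, 32]
pop()->32, [48, 42]
push(31) -> [48, 42, 31]
peek()->31

Final stack: [48, 42, 31]


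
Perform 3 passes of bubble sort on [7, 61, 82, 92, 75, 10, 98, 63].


Initial: [7, 61, 82, 92, 75, 10, 98, 63]
Pass 1: [7, 61, 82, 75, 10, 92, 63, 98] (3 swaps)
Pass 2: [7, 61, 75, 10, 82, 63, 92, 98] (3 swaps)
Pass 3: [7, 61, 10, 75, 63, 82, 92, 98] (2 swaps)

After 3 passes: [7, 61, 10, 75, 63, 82, 92, 98]


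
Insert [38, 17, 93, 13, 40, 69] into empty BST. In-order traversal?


Insert 38: root
Insert 17: L from 38
Insert 93: R from 38
Insert 13: L from 38 -> L from 17
Insert 40: R from 38 -> L from 93
Insert 69: R from 38 -> L from 93 -> R from 40

In-order: [13, 17, 38, 40, 69, 93]


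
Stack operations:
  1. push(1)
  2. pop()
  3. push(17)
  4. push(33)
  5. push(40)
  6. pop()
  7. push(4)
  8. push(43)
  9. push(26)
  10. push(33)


push(1) -> [1]
pop()->1, []
push(17) -> [17]
push(33) -> [17, 33]
push(40) -> [17, 33, 40]
pop()->40, [17, 33]
push(4) -> [17, 33, 4]
push(43) -> [17, 33, 4, 43]
push(26) -> [17, 33, 4, 43, 26]
push(33) -> [17, 33, 4, 43, 26, 33]

Final stack: [17, 33, 4, 43, 26, 33]


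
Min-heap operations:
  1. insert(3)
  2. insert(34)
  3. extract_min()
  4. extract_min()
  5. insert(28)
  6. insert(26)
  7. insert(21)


insert(3) -> [3]
insert(34) -> [3, 34]
extract_min()->3, [34]
extract_min()->34, []
insert(28) -> [28]
insert(26) -> [26, 28]
insert(21) -> [21, 28, 26]

Final heap: [21, 28, 26]


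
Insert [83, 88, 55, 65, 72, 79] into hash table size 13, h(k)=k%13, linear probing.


Insert 83: h=5 -> slot 5
Insert 88: h=10 -> slot 10
Insert 55: h=3 -> slot 3
Insert 65: h=0 -> slot 0
Insert 72: h=7 -> slot 7
Insert 79: h=1 -> slot 1

Table: [65, 79, None, 55, None, 83, None, 72, None, None, 88, None, None]


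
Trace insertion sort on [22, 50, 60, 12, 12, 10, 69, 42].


Initial: [22, 50, 60, 12, 12, 10, 69, 42]
Insert 50: [22, 50, 60, 12, 12, 10, 69, 42]
Insert 60: [22, 50, 60, 12, 12, 10, 69, 42]
Insert 12: [12, 22, 50, 60, 12, 10, 69, 42]
Insert 12: [12, 12, 22, 50, 60, 10, 69, 42]
Insert 10: [10, 12, 12, 22, 50, 60, 69, 42]
Insert 69: [10, 12, 12, 22, 50, 60, 69, 42]
Insert 42: [10, 12, 12, 22, 42, 50, 60, 69]

Sorted: [10, 12, 12, 22, 42, 50, 60, 69]


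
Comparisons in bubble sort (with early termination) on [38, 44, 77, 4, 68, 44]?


Algorithm: bubble sort (with early termination)
Input: [38, 44, 77, 4, 68, 44]
Sorted: [4, 38, 44, 44, 68, 77]

14


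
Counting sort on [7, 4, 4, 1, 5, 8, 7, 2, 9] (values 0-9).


Input: [7, 4, 4, 1, 5, 8, 7, 2, 9]
Counts: [0, 1, 1, 0, 2, 1, 0, 2, 1, 1]

Sorted: [1, 2, 4, 4, 5, 7, 7, 8, 9]


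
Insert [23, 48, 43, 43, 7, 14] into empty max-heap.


Insert 23: [23]
Insert 48: [48, 23]
Insert 43: [48, 23, 43]
Insert 43: [48, 43, 43, 23]
Insert 7: [48, 43, 43, 23, 7]
Insert 14: [48, 43, 43, 23, 7, 14]

Final heap: [48, 43, 43, 23, 7, 14]


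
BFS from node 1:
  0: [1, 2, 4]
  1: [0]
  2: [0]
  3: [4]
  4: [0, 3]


Visit 1, enqueue [0]
Visit 0, enqueue [2, 4]
Visit 2, enqueue []
Visit 4, enqueue [3]
Visit 3, enqueue []

BFS order: [1, 0, 2, 4, 3]


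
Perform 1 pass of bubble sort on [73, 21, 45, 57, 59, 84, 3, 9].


Initial: [73, 21, 45, 57, 59, 84, 3, 9]
Pass 1: [21, 45, 57, 59, 73, 3, 9, 84] (6 swaps)

After 1 pass: [21, 45, 57, 59, 73, 3, 9, 84]


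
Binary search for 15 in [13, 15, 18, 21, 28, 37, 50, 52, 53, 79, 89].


Step 1: lo=0, hi=10, mid=5, val=37
Step 2: lo=0, hi=4, mid=2, val=18
Step 3: lo=0, hi=1, mid=0, val=13
Step 4: lo=1, hi=1, mid=1, val=15

Found at index 1


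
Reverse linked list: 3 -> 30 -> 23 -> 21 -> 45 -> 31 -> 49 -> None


Step 1: curr=3, set curr.next=prev(None) | reversed so far: 3
Step 2: curr=30, set curr.next=prev(3) | reversed so far: 30 -> 3
Step 3: curr=23, set curr.next=prev(30) | reversed so far: 23 -> 30 -> 3
Step 4: curr=21, set curr.next=prev(23) | reversed so far: 21 -> 23 -> 30 -> 3
Step 5: curr=45, set curr.next=prev(21) | reversed so far: 45 -> 21 -> 23 -> 30 -> 3
Step 6: curr=31, set curr.next=prev(45) | reversed so far: 31 -> 45 -> 21 -> 23 -> 30 -> 3
Step 7: curr=49, set curr.next=prev(31) | reversed so far: 49 -> 31 -> 45 -> 21 -> 23 -> 30 -> 3

49 -> 31 -> 45 -> 21 -> 23 -> 30 -> 3 -> None


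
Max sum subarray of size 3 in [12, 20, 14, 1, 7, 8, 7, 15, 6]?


[0:3]: 46
[1:4]: 35
[2:5]: 22
[3:6]: 16
[4:7]: 22
[5:8]: 30
[6:9]: 28

Max: 46 at [0:3]


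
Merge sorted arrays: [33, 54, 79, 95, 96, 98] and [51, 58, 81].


Take 33 from A
Take 51 from B
Take 54 from A
Take 58 from B
Take 79 from A
Take 81 from B

Merged: [33, 51, 54, 58, 79, 81, 95, 96, 98]


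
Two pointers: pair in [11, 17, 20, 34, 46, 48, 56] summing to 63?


lo=0(11)+hi=6(56)=67
lo=0(11)+hi=5(48)=59
lo=1(17)+hi=5(48)=65
lo=1(17)+hi=4(46)=63

Yes: 17+46=63


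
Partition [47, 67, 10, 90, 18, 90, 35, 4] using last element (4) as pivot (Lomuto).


Pivot: 4
Place pivot at 0: [4, 67, 10, 90, 18, 90, 35, 47]

Partitioned: [4, 67, 10, 90, 18, 90, 35, 47]


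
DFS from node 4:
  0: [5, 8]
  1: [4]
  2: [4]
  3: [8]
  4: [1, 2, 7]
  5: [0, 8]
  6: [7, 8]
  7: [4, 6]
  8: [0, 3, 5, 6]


Visit 4, push [7, 2, 1]
Visit 1, push []
Visit 2, push []
Visit 7, push [6]
Visit 6, push [8]
Visit 8, push [5, 3, 0]
Visit 0, push [5]
Visit 5, push []
Visit 3, push []

DFS order: [4, 1, 2, 7, 6, 8, 0, 5, 3]


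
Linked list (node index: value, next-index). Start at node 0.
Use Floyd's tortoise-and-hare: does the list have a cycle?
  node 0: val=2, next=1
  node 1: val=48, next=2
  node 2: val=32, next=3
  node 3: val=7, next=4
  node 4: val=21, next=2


Floyd's tortoise (slow, +1) and hare (fast, +2):
  init: slow=0, fast=0
  step 1: slow=1, fast=2
  step 2: slow=2, fast=4
  step 3: slow=3, fast=3
  slow == fast at node 3: cycle detected

Cycle: yes


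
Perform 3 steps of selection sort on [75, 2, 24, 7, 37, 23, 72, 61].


Initial: [75, 2, 24, 7, 37, 23, 72, 61]
Step 1: min=2 at 1
  Swap: [2, 75, 24, 7, 37, 23, 72, 61]
Step 2: min=7 at 3
  Swap: [2, 7, 24, 75, 37, 23, 72, 61]
Step 3: min=23 at 5
  Swap: [2, 7, 23, 75, 37, 24, 72, 61]

After 3 steps: [2, 7, 23, 75, 37, 24, 72, 61]


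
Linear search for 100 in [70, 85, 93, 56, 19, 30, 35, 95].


i=0: 70!=100
i=1: 85!=100
i=2: 93!=100
i=3: 56!=100
i=4: 19!=100
i=5: 30!=100
i=6: 35!=100
i=7: 95!=100

Not found, 8 comps


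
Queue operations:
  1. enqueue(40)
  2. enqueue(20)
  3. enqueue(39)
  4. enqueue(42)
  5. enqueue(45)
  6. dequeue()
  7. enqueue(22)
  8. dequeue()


enqueue(40) -> [40]
enqueue(20) -> [40, 20]
enqueue(39) -> [40, 20, 39]
enqueue(42) -> [40, 20, 39, 42]
enqueue(45) -> [40, 20, 39, 42, 45]
dequeue()->40, [20, 39, 42, 45]
enqueue(22) -> [20, 39, 42, 45, 22]
dequeue()->20, [39, 42, 45, 22]

Final queue: [39, 42, 45, 22]


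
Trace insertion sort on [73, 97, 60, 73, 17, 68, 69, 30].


Initial: [73, 97, 60, 73, 17, 68, 69, 30]
Insert 97: [73, 97, 60, 73, 17, 68, 69, 30]
Insert 60: [60, 73, 97, 73, 17, 68, 69, 30]
Insert 73: [60, 73, 73, 97, 17, 68, 69, 30]
Insert 17: [17, 60, 73, 73, 97, 68, 69, 30]
Insert 68: [17, 60, 68, 73, 73, 97, 69, 30]
Insert 69: [17, 60, 68, 69, 73, 73, 97, 30]
Insert 30: [17, 30, 60, 68, 69, 73, 73, 97]

Sorted: [17, 30, 60, 68, 69, 73, 73, 97]


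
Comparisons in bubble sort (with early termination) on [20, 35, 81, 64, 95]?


Algorithm: bubble sort (with early termination)
Input: [20, 35, 81, 64, 95]
Sorted: [20, 35, 64, 81, 95]

7


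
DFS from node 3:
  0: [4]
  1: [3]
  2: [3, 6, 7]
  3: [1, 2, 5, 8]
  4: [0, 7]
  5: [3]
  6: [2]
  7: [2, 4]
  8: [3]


Visit 3, push [8, 5, 2, 1]
Visit 1, push []
Visit 2, push [7, 6]
Visit 6, push []
Visit 7, push [4]
Visit 4, push [0]
Visit 0, push []
Visit 5, push []
Visit 8, push []

DFS order: [3, 1, 2, 6, 7, 4, 0, 5, 8]


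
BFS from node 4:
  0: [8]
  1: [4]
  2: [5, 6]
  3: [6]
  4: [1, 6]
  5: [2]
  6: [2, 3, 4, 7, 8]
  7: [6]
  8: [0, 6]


Visit 4, enqueue [1, 6]
Visit 1, enqueue []
Visit 6, enqueue [2, 3, 7, 8]
Visit 2, enqueue [5]
Visit 3, enqueue []
Visit 7, enqueue []
Visit 8, enqueue [0]
Visit 5, enqueue []
Visit 0, enqueue []

BFS order: [4, 1, 6, 2, 3, 7, 8, 5, 0]


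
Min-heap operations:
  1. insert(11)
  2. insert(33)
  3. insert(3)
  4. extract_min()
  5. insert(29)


insert(11) -> [11]
insert(33) -> [11, 33]
insert(3) -> [3, 33, 11]
extract_min()->3, [11, 33]
insert(29) -> [11, 33, 29]

Final heap: [11, 33, 29]


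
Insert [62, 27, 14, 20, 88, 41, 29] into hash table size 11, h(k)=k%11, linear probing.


Insert 62: h=7 -> slot 7
Insert 27: h=5 -> slot 5
Insert 14: h=3 -> slot 3
Insert 20: h=9 -> slot 9
Insert 88: h=0 -> slot 0
Insert 41: h=8 -> slot 8
Insert 29: h=7, 3 probes -> slot 10

Table: [88, None, None, 14, None, 27, None, 62, 41, 20, 29]


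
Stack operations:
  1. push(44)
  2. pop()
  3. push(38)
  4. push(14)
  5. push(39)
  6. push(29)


push(44) -> [44]
pop()->44, []
push(38) -> [38]
push(14) -> [38, 14]
push(39) -> [38, 14, 39]
push(29) -> [38, 14, 39, 29]

Final stack: [38, 14, 39, 29]


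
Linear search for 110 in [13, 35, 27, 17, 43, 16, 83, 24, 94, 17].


i=0: 13!=110
i=1: 35!=110
i=2: 27!=110
i=3: 17!=110
i=4: 43!=110
i=5: 16!=110
i=6: 83!=110
i=7: 24!=110
i=8: 94!=110
i=9: 17!=110

Not found, 10 comps


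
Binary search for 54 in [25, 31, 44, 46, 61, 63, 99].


Step 1: lo=0, hi=6, mid=3, val=46
Step 2: lo=4, hi=6, mid=5, val=63
Step 3: lo=4, hi=4, mid=4, val=61

Not found


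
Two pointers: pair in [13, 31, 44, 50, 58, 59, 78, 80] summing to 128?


lo=0(13)+hi=7(80)=93
lo=1(31)+hi=7(80)=111
lo=2(44)+hi=7(80)=124
lo=3(50)+hi=7(80)=130
lo=3(50)+hi=6(78)=128

Yes: 50+78=128


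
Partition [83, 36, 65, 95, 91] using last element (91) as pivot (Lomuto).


Pivot: 91
  83 <= 91: advance i (no swap)
  36 <= 91: advance i (no swap)
  65 <= 91: advance i (no swap)
Place pivot at 3: [83, 36, 65, 91, 95]

Partitioned: [83, 36, 65, 91, 95]


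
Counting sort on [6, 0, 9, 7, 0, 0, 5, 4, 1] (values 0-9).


Input: [6, 0, 9, 7, 0, 0, 5, 4, 1]
Counts: [3, 1, 0, 0, 1, 1, 1, 1, 0, 1]

Sorted: [0, 0, 0, 1, 4, 5, 6, 7, 9]


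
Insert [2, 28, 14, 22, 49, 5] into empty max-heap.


Insert 2: [2]
Insert 28: [28, 2]
Insert 14: [28, 2, 14]
Insert 22: [28, 22, 14, 2]
Insert 49: [49, 28, 14, 2, 22]
Insert 5: [49, 28, 14, 2, 22, 5]

Final heap: [49, 28, 14, 2, 22, 5]


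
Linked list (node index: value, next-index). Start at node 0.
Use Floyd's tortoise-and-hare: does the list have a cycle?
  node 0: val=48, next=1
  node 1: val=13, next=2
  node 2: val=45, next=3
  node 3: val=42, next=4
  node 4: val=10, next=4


Floyd's tortoise (slow, +1) and hare (fast, +2):
  init: slow=0, fast=0
  step 1: slow=1, fast=2
  step 2: slow=2, fast=4
  step 3: slow=3, fast=4
  step 4: slow=4, fast=4
  slow == fast at node 4: cycle detected

Cycle: yes


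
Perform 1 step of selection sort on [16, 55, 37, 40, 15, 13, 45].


Initial: [16, 55, 37, 40, 15, 13, 45]
Step 1: min=13 at 5
  Swap: [13, 55, 37, 40, 15, 16, 45]

After 1 step: [13, 55, 37, 40, 15, 16, 45]


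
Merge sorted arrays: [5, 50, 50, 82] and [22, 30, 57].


Take 5 from A
Take 22 from B
Take 30 from B
Take 50 from A
Take 50 from A
Take 57 from B

Merged: [5, 22, 30, 50, 50, 57, 82]


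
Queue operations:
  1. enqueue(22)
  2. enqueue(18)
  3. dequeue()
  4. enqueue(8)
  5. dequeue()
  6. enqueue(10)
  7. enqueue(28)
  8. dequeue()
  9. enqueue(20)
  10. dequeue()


enqueue(22) -> [22]
enqueue(18) -> [22, 18]
dequeue()->22, [18]
enqueue(8) -> [18, 8]
dequeue()->18, [8]
enqueue(10) -> [8, 10]
enqueue(28) -> [8, 10, 28]
dequeue()->8, [10, 28]
enqueue(20) -> [10, 28, 20]
dequeue()->10, [28, 20]

Final queue: [28, 20]


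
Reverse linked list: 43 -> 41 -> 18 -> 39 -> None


Step 1: curr=43, set curr.next=prev(None) | reversed so far: 43
Step 2: curr=41, set curr.next=prev(43) | reversed so far: 41 -> 43
Step 3: curr=18, set curr.next=prev(41) | reversed so far: 18 -> 41 -> 43
Step 4: curr=39, set curr.next=prev(18) | reversed so far: 39 -> 18 -> 41 -> 43

39 -> 18 -> 41 -> 43 -> None


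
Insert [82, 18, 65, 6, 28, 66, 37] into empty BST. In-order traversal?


Insert 82: root
Insert 18: L from 82
Insert 65: L from 82 -> R from 18
Insert 6: L from 82 -> L from 18
Insert 28: L from 82 -> R from 18 -> L from 65
Insert 66: L from 82 -> R from 18 -> R from 65
Insert 37: L from 82 -> R from 18 -> L from 65 -> R from 28

In-order: [6, 18, 28, 37, 65, 66, 82]


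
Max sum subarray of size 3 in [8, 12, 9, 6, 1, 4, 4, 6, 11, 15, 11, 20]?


[0:3]: 29
[1:4]: 27
[2:5]: 16
[3:6]: 11
[4:7]: 9
[5:8]: 14
[6:9]: 21
[7:10]: 32
[8:11]: 37
[9:12]: 46

Max: 46 at [9:12]


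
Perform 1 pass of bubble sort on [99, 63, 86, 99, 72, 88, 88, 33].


Initial: [99, 63, 86, 99, 72, 88, 88, 33]
Pass 1: [63, 86, 99, 72, 88, 88, 33, 99] (6 swaps)

After 1 pass: [63, 86, 99, 72, 88, 88, 33, 99]


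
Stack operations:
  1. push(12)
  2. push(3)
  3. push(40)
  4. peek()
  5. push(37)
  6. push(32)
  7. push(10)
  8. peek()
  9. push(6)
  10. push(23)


push(12) -> [12]
push(3) -> [12, 3]
push(40) -> [12, 3, 40]
peek()->40
push(37) -> [12, 3, 40, 37]
push(32) -> [12, 3, 40, 37, 32]
push(10) -> [12, 3, 40, 37, 32, 10]
peek()->10
push(6) -> [12, 3, 40, 37, 32, 10, 6]
push(23) -> [12, 3, 40, 37, 32, 10, 6, 23]

Final stack: [12, 3, 40, 37, 32, 10, 6, 23]


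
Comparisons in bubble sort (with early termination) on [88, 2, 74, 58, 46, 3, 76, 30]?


Algorithm: bubble sort (with early termination)
Input: [88, 2, 74, 58, 46, 3, 76, 30]
Sorted: [2, 3, 30, 46, 58, 74, 76, 88]

27


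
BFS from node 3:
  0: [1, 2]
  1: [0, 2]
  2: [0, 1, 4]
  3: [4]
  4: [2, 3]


Visit 3, enqueue [4]
Visit 4, enqueue [2]
Visit 2, enqueue [0, 1]
Visit 0, enqueue []
Visit 1, enqueue []

BFS order: [3, 4, 2, 0, 1]


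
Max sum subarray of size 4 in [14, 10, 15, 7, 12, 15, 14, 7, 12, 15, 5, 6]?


[0:4]: 46
[1:5]: 44
[2:6]: 49
[3:7]: 48
[4:8]: 48
[5:9]: 48
[6:10]: 48
[7:11]: 39
[8:12]: 38

Max: 49 at [2:6]


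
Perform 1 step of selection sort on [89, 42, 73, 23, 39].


Initial: [89, 42, 73, 23, 39]
Step 1: min=23 at 3
  Swap: [23, 42, 73, 89, 39]

After 1 step: [23, 42, 73, 89, 39]


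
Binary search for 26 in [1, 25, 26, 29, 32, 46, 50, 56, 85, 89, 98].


Step 1: lo=0, hi=10, mid=5, val=46
Step 2: lo=0, hi=4, mid=2, val=26

Found at index 2


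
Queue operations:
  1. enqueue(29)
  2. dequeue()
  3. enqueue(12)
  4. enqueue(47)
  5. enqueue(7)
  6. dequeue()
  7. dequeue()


enqueue(29) -> [29]
dequeue()->29, []
enqueue(12) -> [12]
enqueue(47) -> [12, 47]
enqueue(7) -> [12, 47, 7]
dequeue()->12, [47, 7]
dequeue()->47, [7]

Final queue: [7]


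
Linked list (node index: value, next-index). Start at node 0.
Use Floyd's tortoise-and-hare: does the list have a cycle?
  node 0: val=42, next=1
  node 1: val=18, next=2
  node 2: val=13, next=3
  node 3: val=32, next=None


Floyd's tortoise (slow, +1) and hare (fast, +2):
  init: slow=0, fast=0
  step 1: slow=1, fast=2
  step 2: fast 2->3->None, no cycle

Cycle: no


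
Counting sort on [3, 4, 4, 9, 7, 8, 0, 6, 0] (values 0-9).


Input: [3, 4, 4, 9, 7, 8, 0, 6, 0]
Counts: [2, 0, 0, 1, 2, 0, 1, 1, 1, 1]

Sorted: [0, 0, 3, 4, 4, 6, 7, 8, 9]


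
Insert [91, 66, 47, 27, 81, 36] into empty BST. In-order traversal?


Insert 91: root
Insert 66: L from 91
Insert 47: L from 91 -> L from 66
Insert 27: L from 91 -> L from 66 -> L from 47
Insert 81: L from 91 -> R from 66
Insert 36: L from 91 -> L from 66 -> L from 47 -> R from 27

In-order: [27, 36, 47, 66, 81, 91]


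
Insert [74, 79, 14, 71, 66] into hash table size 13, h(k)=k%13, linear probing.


Insert 74: h=9 -> slot 9
Insert 79: h=1 -> slot 1
Insert 14: h=1, 1 probes -> slot 2
Insert 71: h=6 -> slot 6
Insert 66: h=1, 2 probes -> slot 3

Table: [None, 79, 14, 66, None, None, 71, None, None, 74, None, None, None]


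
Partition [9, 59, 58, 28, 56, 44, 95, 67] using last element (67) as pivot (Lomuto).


Pivot: 67
  9 <= 67: advance i (no swap)
  59 <= 67: advance i (no swap)
  58 <= 67: advance i (no swap)
  28 <= 67: advance i (no swap)
  56 <= 67: advance i (no swap)
  44 <= 67: advance i (no swap)
Place pivot at 6: [9, 59, 58, 28, 56, 44, 67, 95]

Partitioned: [9, 59, 58, 28, 56, 44, 67, 95]


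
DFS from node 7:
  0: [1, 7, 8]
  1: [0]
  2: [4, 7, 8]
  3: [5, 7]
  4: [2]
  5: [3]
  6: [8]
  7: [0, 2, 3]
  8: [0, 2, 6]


Visit 7, push [3, 2, 0]
Visit 0, push [8, 1]
Visit 1, push []
Visit 8, push [6, 2]
Visit 2, push [4]
Visit 4, push []
Visit 6, push []
Visit 3, push [5]
Visit 5, push []

DFS order: [7, 0, 1, 8, 2, 4, 6, 3, 5]


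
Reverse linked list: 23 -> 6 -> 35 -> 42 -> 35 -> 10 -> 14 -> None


Step 1: curr=23, set curr.next=prev(None) | reversed so far: 23
Step 2: curr=6, set curr.next=prev(23) | reversed so far: 6 -> 23
Step 3: curr=35, set curr.next=prev(6) | reversed so far: 35 -> 6 -> 23
Step 4: curr=42, set curr.next=prev(35) | reversed so far: 42 -> 35 -> 6 -> 23
Step 5: curr=35, set curr.next=prev(42) | reversed so far: 35 -> 42 -> 35 -> 6 -> 23
Step 6: curr=10, set curr.next=prev(35) | reversed so far: 10 -> 35 -> 42 -> 35 -> 6 -> 23
Step 7: curr=14, set curr.next=prev(10) | reversed so far: 14 -> 10 -> 35 -> 42 -> 35 -> 6 -> 23

14 -> 10 -> 35 -> 42 -> 35 -> 6 -> 23 -> None


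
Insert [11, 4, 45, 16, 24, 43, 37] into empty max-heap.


Insert 11: [11]
Insert 4: [11, 4]
Insert 45: [45, 4, 11]
Insert 16: [45, 16, 11, 4]
Insert 24: [45, 24, 11, 4, 16]
Insert 43: [45, 24, 43, 4, 16, 11]
Insert 37: [45, 24, 43, 4, 16, 11, 37]

Final heap: [45, 24, 43, 4, 16, 11, 37]


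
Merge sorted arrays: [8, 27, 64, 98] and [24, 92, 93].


Take 8 from A
Take 24 from B
Take 27 from A
Take 64 from A
Take 92 from B
Take 93 from B

Merged: [8, 24, 27, 64, 92, 93, 98]


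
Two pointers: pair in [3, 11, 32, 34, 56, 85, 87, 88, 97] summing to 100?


lo=0(3)+hi=8(97)=100

Yes: 3+97=100


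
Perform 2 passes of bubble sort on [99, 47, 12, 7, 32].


Initial: [99, 47, 12, 7, 32]
Pass 1: [47, 12, 7, 32, 99] (4 swaps)
Pass 2: [12, 7, 32, 47, 99] (3 swaps)

After 2 passes: [12, 7, 32, 47, 99]


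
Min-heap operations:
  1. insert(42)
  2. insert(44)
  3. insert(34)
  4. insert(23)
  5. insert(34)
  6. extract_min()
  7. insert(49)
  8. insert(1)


insert(42) -> [42]
insert(44) -> [42, 44]
insert(34) -> [34, 44, 42]
insert(23) -> [23, 34, 42, 44]
insert(34) -> [23, 34, 42, 44, 34]
extract_min()->23, [34, 34, 42, 44]
insert(49) -> [34, 34, 42, 44, 49]
insert(1) -> [1, 34, 34, 44, 49, 42]

Final heap: [1, 34, 34, 44, 49, 42]


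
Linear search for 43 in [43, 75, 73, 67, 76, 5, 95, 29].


i=0: 43==43 found!

Found at 0, 1 comps


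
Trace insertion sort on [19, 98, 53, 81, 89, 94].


Initial: [19, 98, 53, 81, 89, 94]
Insert 98: [19, 98, 53, 81, 89, 94]
Insert 53: [19, 53, 98, 81, 89, 94]
Insert 81: [19, 53, 81, 98, 89, 94]
Insert 89: [19, 53, 81, 89, 98, 94]
Insert 94: [19, 53, 81, 89, 94, 98]

Sorted: [19, 53, 81, 89, 94, 98]


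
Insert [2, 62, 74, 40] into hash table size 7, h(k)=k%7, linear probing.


Insert 2: h=2 -> slot 2
Insert 62: h=6 -> slot 6
Insert 74: h=4 -> slot 4
Insert 40: h=5 -> slot 5

Table: [None, None, 2, None, 74, 40, 62]


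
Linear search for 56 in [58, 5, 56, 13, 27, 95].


i=0: 58!=56
i=1: 5!=56
i=2: 56==56 found!

Found at 2, 3 comps


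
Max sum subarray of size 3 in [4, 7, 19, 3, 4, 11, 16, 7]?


[0:3]: 30
[1:4]: 29
[2:5]: 26
[3:6]: 18
[4:7]: 31
[5:8]: 34

Max: 34 at [5:8]


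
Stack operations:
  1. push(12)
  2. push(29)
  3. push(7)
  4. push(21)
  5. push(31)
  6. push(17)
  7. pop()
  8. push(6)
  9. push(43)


push(12) -> [12]
push(29) -> [12, 29]
push(7) -> [12, 29, 7]
push(21) -> [12, 29, 7, 21]
push(31) -> [12, 29, 7, 21, 31]
push(17) -> [12, 29, 7, 21, 31, 17]
pop()->17, [12, 29, 7, 21, 31]
push(6) -> [12, 29, 7, 21, 31, 6]
push(43) -> [12, 29, 7, 21, 31, 6, 43]

Final stack: [12, 29, 7, 21, 31, 6, 43]


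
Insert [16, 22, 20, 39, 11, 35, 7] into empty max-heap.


Insert 16: [16]
Insert 22: [22, 16]
Insert 20: [22, 16, 20]
Insert 39: [39, 22, 20, 16]
Insert 11: [39, 22, 20, 16, 11]
Insert 35: [39, 22, 35, 16, 11, 20]
Insert 7: [39, 22, 35, 16, 11, 20, 7]

Final heap: [39, 22, 35, 16, 11, 20, 7]


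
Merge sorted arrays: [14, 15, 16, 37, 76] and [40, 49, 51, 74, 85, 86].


Take 14 from A
Take 15 from A
Take 16 from A
Take 37 from A
Take 40 from B
Take 49 from B
Take 51 from B
Take 74 from B
Take 76 from A

Merged: [14, 15, 16, 37, 40, 49, 51, 74, 76, 85, 86]


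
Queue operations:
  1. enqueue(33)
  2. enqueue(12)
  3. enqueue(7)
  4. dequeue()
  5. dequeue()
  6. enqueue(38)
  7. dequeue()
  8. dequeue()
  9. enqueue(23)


enqueue(33) -> [33]
enqueue(12) -> [33, 12]
enqueue(7) -> [33, 12, 7]
dequeue()->33, [12, 7]
dequeue()->12, [7]
enqueue(38) -> [7, 38]
dequeue()->7, [38]
dequeue()->38, []
enqueue(23) -> [23]

Final queue: [23]


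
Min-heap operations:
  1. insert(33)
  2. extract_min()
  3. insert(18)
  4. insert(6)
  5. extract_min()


insert(33) -> [33]
extract_min()->33, []
insert(18) -> [18]
insert(6) -> [6, 18]
extract_min()->6, [18]

Final heap: [18]


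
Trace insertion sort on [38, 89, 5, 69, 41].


Initial: [38, 89, 5, 69, 41]
Insert 89: [38, 89, 5, 69, 41]
Insert 5: [5, 38, 89, 69, 41]
Insert 69: [5, 38, 69, 89, 41]
Insert 41: [5, 38, 41, 69, 89]

Sorted: [5, 38, 41, 69, 89]


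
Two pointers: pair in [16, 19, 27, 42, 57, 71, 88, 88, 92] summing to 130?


lo=0(16)+hi=8(92)=108
lo=1(19)+hi=8(92)=111
lo=2(27)+hi=8(92)=119
lo=3(42)+hi=8(92)=134
lo=3(42)+hi=7(88)=130

Yes: 42+88=130


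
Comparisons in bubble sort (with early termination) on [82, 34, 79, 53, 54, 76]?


Algorithm: bubble sort (with early termination)
Input: [82, 34, 79, 53, 54, 76]
Sorted: [34, 53, 54, 76, 79, 82]

12


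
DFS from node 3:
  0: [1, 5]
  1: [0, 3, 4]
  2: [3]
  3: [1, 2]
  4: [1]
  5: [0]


Visit 3, push [2, 1]
Visit 1, push [4, 0]
Visit 0, push [5]
Visit 5, push []
Visit 4, push []
Visit 2, push []

DFS order: [3, 1, 0, 5, 4, 2]


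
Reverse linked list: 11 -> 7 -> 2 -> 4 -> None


Step 1: curr=11, set curr.next=prev(None) | reversed so far: 11
Step 2: curr=7, set curr.next=prev(11) | reversed so far: 7 -> 11
Step 3: curr=2, set curr.next=prev(7) | reversed so far: 2 -> 7 -> 11
Step 4: curr=4, set curr.next=prev(2) | reversed so far: 4 -> 2 -> 7 -> 11

4 -> 2 -> 7 -> 11 -> None


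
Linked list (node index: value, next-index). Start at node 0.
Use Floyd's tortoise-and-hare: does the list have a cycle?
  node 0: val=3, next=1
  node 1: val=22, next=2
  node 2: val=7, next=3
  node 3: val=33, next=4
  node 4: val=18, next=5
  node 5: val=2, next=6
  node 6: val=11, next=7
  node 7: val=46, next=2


Floyd's tortoise (slow, +1) and hare (fast, +2):
  init: slow=0, fast=0
  step 1: slow=1, fast=2
  step 2: slow=2, fast=4
  step 3: slow=3, fast=6
  step 4: slow=4, fast=2
  step 5: slow=5, fast=4
  step 6: slow=6, fast=6
  slow == fast at node 6: cycle detected

Cycle: yes


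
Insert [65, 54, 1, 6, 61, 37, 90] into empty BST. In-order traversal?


Insert 65: root
Insert 54: L from 65
Insert 1: L from 65 -> L from 54
Insert 6: L from 65 -> L from 54 -> R from 1
Insert 61: L from 65 -> R from 54
Insert 37: L from 65 -> L from 54 -> R from 1 -> R from 6
Insert 90: R from 65

In-order: [1, 6, 37, 54, 61, 65, 90]


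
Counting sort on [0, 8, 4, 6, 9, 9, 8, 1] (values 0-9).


Input: [0, 8, 4, 6, 9, 9, 8, 1]
Counts: [1, 1, 0, 0, 1, 0, 1, 0, 2, 2]

Sorted: [0, 1, 4, 6, 8, 8, 9, 9]


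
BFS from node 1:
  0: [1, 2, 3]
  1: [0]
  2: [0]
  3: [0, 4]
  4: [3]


Visit 1, enqueue [0]
Visit 0, enqueue [2, 3]
Visit 2, enqueue []
Visit 3, enqueue [4]
Visit 4, enqueue []

BFS order: [1, 0, 2, 3, 4]


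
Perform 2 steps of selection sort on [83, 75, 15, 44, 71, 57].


Initial: [83, 75, 15, 44, 71, 57]
Step 1: min=15 at 2
  Swap: [15, 75, 83, 44, 71, 57]
Step 2: min=44 at 3
  Swap: [15, 44, 83, 75, 71, 57]

After 2 steps: [15, 44, 83, 75, 71, 57]


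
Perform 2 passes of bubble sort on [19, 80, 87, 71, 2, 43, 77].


Initial: [19, 80, 87, 71, 2, 43, 77]
Pass 1: [19, 80, 71, 2, 43, 77, 87] (4 swaps)
Pass 2: [19, 71, 2, 43, 77, 80, 87] (4 swaps)

After 2 passes: [19, 71, 2, 43, 77, 80, 87]


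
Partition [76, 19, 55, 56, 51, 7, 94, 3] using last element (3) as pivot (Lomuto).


Pivot: 3
Place pivot at 0: [3, 19, 55, 56, 51, 7, 94, 76]

Partitioned: [3, 19, 55, 56, 51, 7, 94, 76]


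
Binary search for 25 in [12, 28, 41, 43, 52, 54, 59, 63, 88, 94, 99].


Step 1: lo=0, hi=10, mid=5, val=54
Step 2: lo=0, hi=4, mid=2, val=41
Step 3: lo=0, hi=1, mid=0, val=12
Step 4: lo=1, hi=1, mid=1, val=28

Not found


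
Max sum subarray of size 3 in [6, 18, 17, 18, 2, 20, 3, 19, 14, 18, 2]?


[0:3]: 41
[1:4]: 53
[2:5]: 37
[3:6]: 40
[4:7]: 25
[5:8]: 42
[6:9]: 36
[7:10]: 51
[8:11]: 34

Max: 53 at [1:4]


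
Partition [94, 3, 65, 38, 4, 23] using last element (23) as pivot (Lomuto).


Pivot: 23
  3 <= 23: swap -> [3, 94, 65, 38, 4, 23]
  4 <= 23: swap -> [3, 4, 65, 38, 94, 23]
Place pivot at 2: [3, 4, 23, 38, 94, 65]

Partitioned: [3, 4, 23, 38, 94, 65]


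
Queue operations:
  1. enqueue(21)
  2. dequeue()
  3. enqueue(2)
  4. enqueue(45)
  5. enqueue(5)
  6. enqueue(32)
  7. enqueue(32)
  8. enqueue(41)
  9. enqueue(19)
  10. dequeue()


enqueue(21) -> [21]
dequeue()->21, []
enqueue(2) -> [2]
enqueue(45) -> [2, 45]
enqueue(5) -> [2, 45, 5]
enqueue(32) -> [2, 45, 5, 32]
enqueue(32) -> [2, 45, 5, 32, 32]
enqueue(41) -> [2, 45, 5, 32, 32, 41]
enqueue(19) -> [2, 45, 5, 32, 32, 41, 19]
dequeue()->2, [45, 5, 32, 32, 41, 19]

Final queue: [45, 5, 32, 32, 41, 19]


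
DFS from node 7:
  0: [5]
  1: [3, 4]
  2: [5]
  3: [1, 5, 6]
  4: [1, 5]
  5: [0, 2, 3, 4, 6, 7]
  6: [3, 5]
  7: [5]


Visit 7, push [5]
Visit 5, push [6, 4, 3, 2, 0]
Visit 0, push []
Visit 2, push []
Visit 3, push [6, 1]
Visit 1, push [4]
Visit 4, push []
Visit 6, push []

DFS order: [7, 5, 0, 2, 3, 1, 4, 6]


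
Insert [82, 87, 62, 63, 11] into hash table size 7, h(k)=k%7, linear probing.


Insert 82: h=5 -> slot 5
Insert 87: h=3 -> slot 3
Insert 62: h=6 -> slot 6
Insert 63: h=0 -> slot 0
Insert 11: h=4 -> slot 4

Table: [63, None, None, 87, 11, 82, 62]


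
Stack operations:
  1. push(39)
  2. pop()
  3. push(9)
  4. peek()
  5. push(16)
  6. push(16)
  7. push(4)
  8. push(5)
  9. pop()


push(39) -> [39]
pop()->39, []
push(9) -> [9]
peek()->9
push(16) -> [9, 16]
push(16) -> [9, 16, 16]
push(4) -> [9, 16, 16, 4]
push(5) -> [9, 16, 16, 4, 5]
pop()->5, [9, 16, 16, 4]

Final stack: [9, 16, 16, 4]


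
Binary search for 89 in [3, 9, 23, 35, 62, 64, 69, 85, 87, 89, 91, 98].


Step 1: lo=0, hi=11, mid=5, val=64
Step 2: lo=6, hi=11, mid=8, val=87
Step 3: lo=9, hi=11, mid=10, val=91
Step 4: lo=9, hi=9, mid=9, val=89

Found at index 9


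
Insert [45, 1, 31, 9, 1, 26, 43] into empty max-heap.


Insert 45: [45]
Insert 1: [45, 1]
Insert 31: [45, 1, 31]
Insert 9: [45, 9, 31, 1]
Insert 1: [45, 9, 31, 1, 1]
Insert 26: [45, 9, 31, 1, 1, 26]
Insert 43: [45, 9, 43, 1, 1, 26, 31]

Final heap: [45, 9, 43, 1, 1, 26, 31]


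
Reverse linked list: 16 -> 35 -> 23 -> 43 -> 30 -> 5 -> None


Step 1: curr=16, set curr.next=prev(None) | reversed so far: 16
Step 2: curr=35, set curr.next=prev(16) | reversed so far: 35 -> 16
Step 3: curr=23, set curr.next=prev(35) | reversed so far: 23 -> 35 -> 16
Step 4: curr=43, set curr.next=prev(23) | reversed so far: 43 -> 23 -> 35 -> 16
Step 5: curr=30, set curr.next=prev(43) | reversed so far: 30 -> 43 -> 23 -> 35 -> 16
Step 6: curr=5, set curr.next=prev(30) | reversed so far: 5 -> 30 -> 43 -> 23 -> 35 -> 16

5 -> 30 -> 43 -> 23 -> 35 -> 16 -> None


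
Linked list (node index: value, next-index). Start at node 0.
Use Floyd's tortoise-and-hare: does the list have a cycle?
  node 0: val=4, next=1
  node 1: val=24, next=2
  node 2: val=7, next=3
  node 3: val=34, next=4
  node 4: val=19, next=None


Floyd's tortoise (slow, +1) and hare (fast, +2):
  init: slow=0, fast=0
  step 1: slow=1, fast=2
  step 2: slow=2, fast=4
  step 3: fast -> None, no cycle

Cycle: no


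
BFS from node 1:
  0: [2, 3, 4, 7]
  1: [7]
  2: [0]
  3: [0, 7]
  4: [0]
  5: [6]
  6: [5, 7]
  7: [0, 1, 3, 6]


Visit 1, enqueue [7]
Visit 7, enqueue [0, 3, 6]
Visit 0, enqueue [2, 4]
Visit 3, enqueue []
Visit 6, enqueue [5]
Visit 2, enqueue []
Visit 4, enqueue []
Visit 5, enqueue []

BFS order: [1, 7, 0, 3, 6, 2, 4, 5]


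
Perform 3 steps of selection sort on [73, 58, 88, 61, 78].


Initial: [73, 58, 88, 61, 78]
Step 1: min=58 at 1
  Swap: [58, 73, 88, 61, 78]
Step 2: min=61 at 3
  Swap: [58, 61, 88, 73, 78]
Step 3: min=73 at 3
  Swap: [58, 61, 73, 88, 78]

After 3 steps: [58, 61, 73, 88, 78]


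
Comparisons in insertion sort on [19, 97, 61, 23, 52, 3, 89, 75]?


Algorithm: insertion sort
Input: [19, 97, 61, 23, 52, 3, 89, 75]
Sorted: [3, 19, 23, 52, 61, 75, 89, 97]

19


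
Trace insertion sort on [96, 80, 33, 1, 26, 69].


Initial: [96, 80, 33, 1, 26, 69]
Insert 80: [80, 96, 33, 1, 26, 69]
Insert 33: [33, 80, 96, 1, 26, 69]
Insert 1: [1, 33, 80, 96, 26, 69]
Insert 26: [1, 26, 33, 80, 96, 69]
Insert 69: [1, 26, 33, 69, 80, 96]

Sorted: [1, 26, 33, 69, 80, 96]


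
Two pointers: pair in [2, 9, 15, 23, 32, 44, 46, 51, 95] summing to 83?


lo=0(2)+hi=8(95)=97
lo=0(2)+hi=7(51)=53
lo=1(9)+hi=7(51)=60
lo=2(15)+hi=7(51)=66
lo=3(23)+hi=7(51)=74
lo=4(32)+hi=7(51)=83

Yes: 32+51=83


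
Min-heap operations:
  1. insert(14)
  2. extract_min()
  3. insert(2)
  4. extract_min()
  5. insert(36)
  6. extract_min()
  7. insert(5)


insert(14) -> [14]
extract_min()->14, []
insert(2) -> [2]
extract_min()->2, []
insert(36) -> [36]
extract_min()->36, []
insert(5) -> [5]

Final heap: [5]


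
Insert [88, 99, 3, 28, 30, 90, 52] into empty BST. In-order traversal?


Insert 88: root
Insert 99: R from 88
Insert 3: L from 88
Insert 28: L from 88 -> R from 3
Insert 30: L from 88 -> R from 3 -> R from 28
Insert 90: R from 88 -> L from 99
Insert 52: L from 88 -> R from 3 -> R from 28 -> R from 30

In-order: [3, 28, 30, 52, 88, 90, 99]


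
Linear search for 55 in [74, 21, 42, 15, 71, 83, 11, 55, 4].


i=0: 74!=55
i=1: 21!=55
i=2: 42!=55
i=3: 15!=55
i=4: 71!=55
i=5: 83!=55
i=6: 11!=55
i=7: 55==55 found!

Found at 7, 8 comps


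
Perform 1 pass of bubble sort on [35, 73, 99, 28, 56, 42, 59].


Initial: [35, 73, 99, 28, 56, 42, 59]
Pass 1: [35, 73, 28, 56, 42, 59, 99] (4 swaps)

After 1 pass: [35, 73, 28, 56, 42, 59, 99]


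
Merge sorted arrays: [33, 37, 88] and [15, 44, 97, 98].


Take 15 from B
Take 33 from A
Take 37 from A
Take 44 from B
Take 88 from A

Merged: [15, 33, 37, 44, 88, 97, 98]


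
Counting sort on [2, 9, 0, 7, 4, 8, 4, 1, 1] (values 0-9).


Input: [2, 9, 0, 7, 4, 8, 4, 1, 1]
Counts: [1, 2, 1, 0, 2, 0, 0, 1, 1, 1]

Sorted: [0, 1, 1, 2, 4, 4, 7, 8, 9]


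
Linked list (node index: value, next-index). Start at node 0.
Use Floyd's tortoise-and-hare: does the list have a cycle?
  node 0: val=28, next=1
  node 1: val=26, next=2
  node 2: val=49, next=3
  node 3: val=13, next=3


Floyd's tortoise (slow, +1) and hare (fast, +2):
  init: slow=0, fast=0
  step 1: slow=1, fast=2
  step 2: slow=2, fast=3
  step 3: slow=3, fast=3
  slow == fast at node 3: cycle detected

Cycle: yes


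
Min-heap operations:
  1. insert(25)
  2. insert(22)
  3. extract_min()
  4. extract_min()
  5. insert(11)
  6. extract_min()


insert(25) -> [25]
insert(22) -> [22, 25]
extract_min()->22, [25]
extract_min()->25, []
insert(11) -> [11]
extract_min()->11, []

Final heap: []


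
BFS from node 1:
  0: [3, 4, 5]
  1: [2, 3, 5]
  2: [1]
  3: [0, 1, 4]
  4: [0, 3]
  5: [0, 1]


Visit 1, enqueue [2, 3, 5]
Visit 2, enqueue []
Visit 3, enqueue [0, 4]
Visit 5, enqueue []
Visit 0, enqueue []
Visit 4, enqueue []

BFS order: [1, 2, 3, 5, 0, 4]


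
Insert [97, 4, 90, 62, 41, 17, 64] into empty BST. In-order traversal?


Insert 97: root
Insert 4: L from 97
Insert 90: L from 97 -> R from 4
Insert 62: L from 97 -> R from 4 -> L from 90
Insert 41: L from 97 -> R from 4 -> L from 90 -> L from 62
Insert 17: L from 97 -> R from 4 -> L from 90 -> L from 62 -> L from 41
Insert 64: L from 97 -> R from 4 -> L from 90 -> R from 62

In-order: [4, 17, 41, 62, 64, 90, 97]


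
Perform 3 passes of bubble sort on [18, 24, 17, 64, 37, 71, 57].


Initial: [18, 24, 17, 64, 37, 71, 57]
Pass 1: [18, 17, 24, 37, 64, 57, 71] (3 swaps)
Pass 2: [17, 18, 24, 37, 57, 64, 71] (2 swaps)
Pass 3: [17, 18, 24, 37, 57, 64, 71] (0 swaps)

After 3 passes: [17, 18, 24, 37, 57, 64, 71]


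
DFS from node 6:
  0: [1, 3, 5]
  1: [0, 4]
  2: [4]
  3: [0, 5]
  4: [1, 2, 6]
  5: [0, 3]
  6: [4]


Visit 6, push [4]
Visit 4, push [2, 1]
Visit 1, push [0]
Visit 0, push [5, 3]
Visit 3, push [5]
Visit 5, push []
Visit 2, push []

DFS order: [6, 4, 1, 0, 3, 5, 2]


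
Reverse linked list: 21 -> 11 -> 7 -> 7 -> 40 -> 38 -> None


Step 1: curr=21, set curr.next=prev(None) | reversed so far: 21
Step 2: curr=11, set curr.next=prev(21) | reversed so far: 11 -> 21
Step 3: curr=7, set curr.next=prev(11) | reversed so far: 7 -> 11 -> 21
Step 4: curr=7, set curr.next=prev(7) | reversed so far: 7 -> 7 -> 11 -> 21
Step 5: curr=40, set curr.next=prev(7) | reversed so far: 40 -> 7 -> 7 -> 11 -> 21
Step 6: curr=38, set curr.next=prev(40) | reversed so far: 38 -> 40 -> 7 -> 7 -> 11 -> 21

38 -> 40 -> 7 -> 7 -> 11 -> 21 -> None


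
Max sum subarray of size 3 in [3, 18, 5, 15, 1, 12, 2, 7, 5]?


[0:3]: 26
[1:4]: 38
[2:5]: 21
[3:6]: 28
[4:7]: 15
[5:8]: 21
[6:9]: 14

Max: 38 at [1:4]


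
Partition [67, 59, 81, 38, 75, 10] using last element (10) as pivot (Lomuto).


Pivot: 10
Place pivot at 0: [10, 59, 81, 38, 75, 67]

Partitioned: [10, 59, 81, 38, 75, 67]


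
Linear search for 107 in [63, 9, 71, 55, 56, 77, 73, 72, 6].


i=0: 63!=107
i=1: 9!=107
i=2: 71!=107
i=3: 55!=107
i=4: 56!=107
i=5: 77!=107
i=6: 73!=107
i=7: 72!=107
i=8: 6!=107

Not found, 9 comps


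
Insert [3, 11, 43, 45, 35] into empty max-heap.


Insert 3: [3]
Insert 11: [11, 3]
Insert 43: [43, 3, 11]
Insert 45: [45, 43, 11, 3]
Insert 35: [45, 43, 11, 3, 35]

Final heap: [45, 43, 11, 3, 35]


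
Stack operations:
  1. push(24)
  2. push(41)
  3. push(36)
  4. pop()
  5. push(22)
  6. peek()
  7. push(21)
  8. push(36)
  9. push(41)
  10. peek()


push(24) -> [24]
push(41) -> [24, 41]
push(36) -> [24, 41, 36]
pop()->36, [24, 41]
push(22) -> [24, 41, 22]
peek()->22
push(21) -> [24, 41, 22, 21]
push(36) -> [24, 41, 22, 21, 36]
push(41) -> [24, 41, 22, 21, 36, 41]
peek()->41

Final stack: [24, 41, 22, 21, 36, 41]


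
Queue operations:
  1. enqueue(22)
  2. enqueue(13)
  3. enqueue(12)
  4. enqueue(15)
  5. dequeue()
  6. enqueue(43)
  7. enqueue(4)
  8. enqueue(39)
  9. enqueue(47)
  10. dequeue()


enqueue(22) -> [22]
enqueue(13) -> [22, 13]
enqueue(12) -> [22, 13, 12]
enqueue(15) -> [22, 13, 12, 15]
dequeue()->22, [13, 12, 15]
enqueue(43) -> [13, 12, 15, 43]
enqueue(4) -> [13, 12, 15, 43, 4]
enqueue(39) -> [13, 12, 15, 43, 4, 39]
enqueue(47) -> [13, 12, 15, 43, 4, 39, 47]
dequeue()->13, [12, 15, 43, 4, 39, 47]

Final queue: [12, 15, 43, 4, 39, 47]


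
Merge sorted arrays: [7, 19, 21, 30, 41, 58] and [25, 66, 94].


Take 7 from A
Take 19 from A
Take 21 from A
Take 25 from B
Take 30 from A
Take 41 from A
Take 58 from A

Merged: [7, 19, 21, 25, 30, 41, 58, 66, 94]


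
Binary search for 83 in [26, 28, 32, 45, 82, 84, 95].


Step 1: lo=0, hi=6, mid=3, val=45
Step 2: lo=4, hi=6, mid=5, val=84
Step 3: lo=4, hi=4, mid=4, val=82

Not found


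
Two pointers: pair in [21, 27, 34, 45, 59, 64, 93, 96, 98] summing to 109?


lo=0(21)+hi=8(98)=119
lo=0(21)+hi=7(96)=117
lo=0(21)+hi=6(93)=114
lo=0(21)+hi=5(64)=85
lo=1(27)+hi=5(64)=91
lo=2(34)+hi=5(64)=98
lo=3(45)+hi=5(64)=109

Yes: 45+64=109


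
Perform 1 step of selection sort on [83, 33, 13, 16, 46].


Initial: [83, 33, 13, 16, 46]
Step 1: min=13 at 2
  Swap: [13, 33, 83, 16, 46]

After 1 step: [13, 33, 83, 16, 46]


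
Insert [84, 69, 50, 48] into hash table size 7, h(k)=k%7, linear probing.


Insert 84: h=0 -> slot 0
Insert 69: h=6 -> slot 6
Insert 50: h=1 -> slot 1
Insert 48: h=6, 3 probes -> slot 2

Table: [84, 50, 48, None, None, None, 69]


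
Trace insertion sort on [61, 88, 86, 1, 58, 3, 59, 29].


Initial: [61, 88, 86, 1, 58, 3, 59, 29]
Insert 88: [61, 88, 86, 1, 58, 3, 59, 29]
Insert 86: [61, 86, 88, 1, 58, 3, 59, 29]
Insert 1: [1, 61, 86, 88, 58, 3, 59, 29]
Insert 58: [1, 58, 61, 86, 88, 3, 59, 29]
Insert 3: [1, 3, 58, 61, 86, 88, 59, 29]
Insert 59: [1, 3, 58, 59, 61, 86, 88, 29]
Insert 29: [1, 3, 29, 58, 59, 61, 86, 88]

Sorted: [1, 3, 29, 58, 59, 61, 86, 88]


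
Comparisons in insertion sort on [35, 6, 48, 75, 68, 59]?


Algorithm: insertion sort
Input: [35, 6, 48, 75, 68, 59]
Sorted: [6, 35, 48, 59, 68, 75]

8


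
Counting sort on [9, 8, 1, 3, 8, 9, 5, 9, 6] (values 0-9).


Input: [9, 8, 1, 3, 8, 9, 5, 9, 6]
Counts: [0, 1, 0, 1, 0, 1, 1, 0, 2, 3]

Sorted: [1, 3, 5, 6, 8, 8, 9, 9, 9]


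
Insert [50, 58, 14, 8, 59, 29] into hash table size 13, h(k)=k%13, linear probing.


Insert 50: h=11 -> slot 11
Insert 58: h=6 -> slot 6
Insert 14: h=1 -> slot 1
Insert 8: h=8 -> slot 8
Insert 59: h=7 -> slot 7
Insert 29: h=3 -> slot 3

Table: [None, 14, None, 29, None, None, 58, 59, 8, None, None, 50, None]


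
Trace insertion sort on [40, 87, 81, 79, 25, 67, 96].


Initial: [40, 87, 81, 79, 25, 67, 96]
Insert 87: [40, 87, 81, 79, 25, 67, 96]
Insert 81: [40, 81, 87, 79, 25, 67, 96]
Insert 79: [40, 79, 81, 87, 25, 67, 96]
Insert 25: [25, 40, 79, 81, 87, 67, 96]
Insert 67: [25, 40, 67, 79, 81, 87, 96]
Insert 96: [25, 40, 67, 79, 81, 87, 96]

Sorted: [25, 40, 67, 79, 81, 87, 96]


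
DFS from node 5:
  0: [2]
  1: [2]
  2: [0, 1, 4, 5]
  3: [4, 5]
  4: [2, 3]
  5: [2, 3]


Visit 5, push [3, 2]
Visit 2, push [4, 1, 0]
Visit 0, push []
Visit 1, push []
Visit 4, push [3]
Visit 3, push []

DFS order: [5, 2, 0, 1, 4, 3]


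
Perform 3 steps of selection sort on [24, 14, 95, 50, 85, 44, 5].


Initial: [24, 14, 95, 50, 85, 44, 5]
Step 1: min=5 at 6
  Swap: [5, 14, 95, 50, 85, 44, 24]
Step 2: min=14 at 1
  Swap: [5, 14, 95, 50, 85, 44, 24]
Step 3: min=24 at 6
  Swap: [5, 14, 24, 50, 85, 44, 95]

After 3 steps: [5, 14, 24, 50, 85, 44, 95]
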